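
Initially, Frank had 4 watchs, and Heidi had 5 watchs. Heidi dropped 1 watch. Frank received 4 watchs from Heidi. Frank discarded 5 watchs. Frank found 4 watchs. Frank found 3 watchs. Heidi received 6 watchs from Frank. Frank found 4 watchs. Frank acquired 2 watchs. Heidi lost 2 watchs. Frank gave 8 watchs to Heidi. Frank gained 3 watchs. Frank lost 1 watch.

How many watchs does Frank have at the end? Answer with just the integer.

Tracking counts step by step:
Start: Frank=4, Heidi=5
Event 1 (Heidi -1): Heidi: 5 -> 4. State: Frank=4, Heidi=4
Event 2 (Heidi -> Frank, 4): Heidi: 4 -> 0, Frank: 4 -> 8. State: Frank=8, Heidi=0
Event 3 (Frank -5): Frank: 8 -> 3. State: Frank=3, Heidi=0
Event 4 (Frank +4): Frank: 3 -> 7. State: Frank=7, Heidi=0
Event 5 (Frank +3): Frank: 7 -> 10. State: Frank=10, Heidi=0
Event 6 (Frank -> Heidi, 6): Frank: 10 -> 4, Heidi: 0 -> 6. State: Frank=4, Heidi=6
Event 7 (Frank +4): Frank: 4 -> 8. State: Frank=8, Heidi=6
Event 8 (Frank +2): Frank: 8 -> 10. State: Frank=10, Heidi=6
Event 9 (Heidi -2): Heidi: 6 -> 4. State: Frank=10, Heidi=4
Event 10 (Frank -> Heidi, 8): Frank: 10 -> 2, Heidi: 4 -> 12. State: Frank=2, Heidi=12
Event 11 (Frank +3): Frank: 2 -> 5. State: Frank=5, Heidi=12
Event 12 (Frank -1): Frank: 5 -> 4. State: Frank=4, Heidi=12

Frank's final count: 4

Answer: 4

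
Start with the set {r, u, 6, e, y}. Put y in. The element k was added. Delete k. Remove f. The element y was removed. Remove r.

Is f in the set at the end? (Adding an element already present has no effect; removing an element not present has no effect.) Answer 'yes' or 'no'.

Tracking the set through each operation:
Start: {6, e, r, u, y}
Event 1 (add y): already present, no change. Set: {6, e, r, u, y}
Event 2 (add k): added. Set: {6, e, k, r, u, y}
Event 3 (remove k): removed. Set: {6, e, r, u, y}
Event 4 (remove f): not present, no change. Set: {6, e, r, u, y}
Event 5 (remove y): removed. Set: {6, e, r, u}
Event 6 (remove r): removed. Set: {6, e, u}

Final set: {6, e, u} (size 3)
f is NOT in the final set.

Answer: no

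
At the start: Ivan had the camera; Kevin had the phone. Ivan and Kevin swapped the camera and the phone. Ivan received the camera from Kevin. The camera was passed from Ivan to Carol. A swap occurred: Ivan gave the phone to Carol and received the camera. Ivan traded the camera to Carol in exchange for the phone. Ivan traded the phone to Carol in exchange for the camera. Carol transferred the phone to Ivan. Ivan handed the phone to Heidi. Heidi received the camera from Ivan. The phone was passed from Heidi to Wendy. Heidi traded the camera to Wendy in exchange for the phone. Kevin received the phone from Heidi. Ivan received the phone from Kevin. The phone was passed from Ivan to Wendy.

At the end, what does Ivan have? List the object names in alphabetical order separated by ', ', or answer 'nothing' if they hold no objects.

Tracking all object holders:
Start: camera:Ivan, phone:Kevin
Event 1 (swap camera<->phone: now camera:Kevin, phone:Ivan). State: camera:Kevin, phone:Ivan
Event 2 (give camera: Kevin -> Ivan). State: camera:Ivan, phone:Ivan
Event 3 (give camera: Ivan -> Carol). State: camera:Carol, phone:Ivan
Event 4 (swap phone<->camera: now phone:Carol, camera:Ivan). State: camera:Ivan, phone:Carol
Event 5 (swap camera<->phone: now camera:Carol, phone:Ivan). State: camera:Carol, phone:Ivan
Event 6 (swap phone<->camera: now phone:Carol, camera:Ivan). State: camera:Ivan, phone:Carol
Event 7 (give phone: Carol -> Ivan). State: camera:Ivan, phone:Ivan
Event 8 (give phone: Ivan -> Heidi). State: camera:Ivan, phone:Heidi
Event 9 (give camera: Ivan -> Heidi). State: camera:Heidi, phone:Heidi
Event 10 (give phone: Heidi -> Wendy). State: camera:Heidi, phone:Wendy
Event 11 (swap camera<->phone: now camera:Wendy, phone:Heidi). State: camera:Wendy, phone:Heidi
Event 12 (give phone: Heidi -> Kevin). State: camera:Wendy, phone:Kevin
Event 13 (give phone: Kevin -> Ivan). State: camera:Wendy, phone:Ivan
Event 14 (give phone: Ivan -> Wendy). State: camera:Wendy, phone:Wendy

Final state: camera:Wendy, phone:Wendy
Ivan holds: (nothing).

Answer: nothing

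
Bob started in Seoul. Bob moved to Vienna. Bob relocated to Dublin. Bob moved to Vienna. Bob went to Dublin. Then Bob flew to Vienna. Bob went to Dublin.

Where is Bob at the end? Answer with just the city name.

Answer: Dublin

Derivation:
Tracking Bob's location:
Start: Bob is in Seoul.
After move 1: Seoul -> Vienna. Bob is in Vienna.
After move 2: Vienna -> Dublin. Bob is in Dublin.
After move 3: Dublin -> Vienna. Bob is in Vienna.
After move 4: Vienna -> Dublin. Bob is in Dublin.
After move 5: Dublin -> Vienna. Bob is in Vienna.
After move 6: Vienna -> Dublin. Bob is in Dublin.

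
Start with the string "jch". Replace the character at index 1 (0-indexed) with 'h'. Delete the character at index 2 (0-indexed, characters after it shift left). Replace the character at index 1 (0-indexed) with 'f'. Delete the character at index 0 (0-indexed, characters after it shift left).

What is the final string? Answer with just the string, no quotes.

Answer: f

Derivation:
Applying each edit step by step:
Start: "jch"
Op 1 (replace idx 1: 'c' -> 'h'): "jch" -> "jhh"
Op 2 (delete idx 2 = 'h'): "jhh" -> "jh"
Op 3 (replace idx 1: 'h' -> 'f'): "jh" -> "jf"
Op 4 (delete idx 0 = 'j'): "jf" -> "f"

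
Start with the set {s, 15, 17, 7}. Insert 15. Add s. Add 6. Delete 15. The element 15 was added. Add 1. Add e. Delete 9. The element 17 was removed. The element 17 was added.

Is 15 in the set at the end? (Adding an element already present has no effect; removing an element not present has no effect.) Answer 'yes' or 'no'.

Answer: yes

Derivation:
Tracking the set through each operation:
Start: {15, 17, 7, s}
Event 1 (add 15): already present, no change. Set: {15, 17, 7, s}
Event 2 (add s): already present, no change. Set: {15, 17, 7, s}
Event 3 (add 6): added. Set: {15, 17, 6, 7, s}
Event 4 (remove 15): removed. Set: {17, 6, 7, s}
Event 5 (add 15): added. Set: {15, 17, 6, 7, s}
Event 6 (add 1): added. Set: {1, 15, 17, 6, 7, s}
Event 7 (add e): added. Set: {1, 15, 17, 6, 7, e, s}
Event 8 (remove 9): not present, no change. Set: {1, 15, 17, 6, 7, e, s}
Event 9 (remove 17): removed. Set: {1, 15, 6, 7, e, s}
Event 10 (add 17): added. Set: {1, 15, 17, 6, 7, e, s}

Final set: {1, 15, 17, 6, 7, e, s} (size 7)
15 is in the final set.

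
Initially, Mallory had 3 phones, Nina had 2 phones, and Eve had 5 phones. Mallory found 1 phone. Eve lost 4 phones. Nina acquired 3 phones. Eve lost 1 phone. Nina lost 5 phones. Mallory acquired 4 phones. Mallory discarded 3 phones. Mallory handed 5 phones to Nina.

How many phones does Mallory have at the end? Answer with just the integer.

Answer: 0

Derivation:
Tracking counts step by step:
Start: Mallory=3, Nina=2, Eve=5
Event 1 (Mallory +1): Mallory: 3 -> 4. State: Mallory=4, Nina=2, Eve=5
Event 2 (Eve -4): Eve: 5 -> 1. State: Mallory=4, Nina=2, Eve=1
Event 3 (Nina +3): Nina: 2 -> 5. State: Mallory=4, Nina=5, Eve=1
Event 4 (Eve -1): Eve: 1 -> 0. State: Mallory=4, Nina=5, Eve=0
Event 5 (Nina -5): Nina: 5 -> 0. State: Mallory=4, Nina=0, Eve=0
Event 6 (Mallory +4): Mallory: 4 -> 8. State: Mallory=8, Nina=0, Eve=0
Event 7 (Mallory -3): Mallory: 8 -> 5. State: Mallory=5, Nina=0, Eve=0
Event 8 (Mallory -> Nina, 5): Mallory: 5 -> 0, Nina: 0 -> 5. State: Mallory=0, Nina=5, Eve=0

Mallory's final count: 0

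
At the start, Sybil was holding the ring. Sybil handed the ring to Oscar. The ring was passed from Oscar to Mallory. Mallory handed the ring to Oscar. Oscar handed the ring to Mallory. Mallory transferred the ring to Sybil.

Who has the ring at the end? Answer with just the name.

Tracking the ring through each event:
Start: Sybil has the ring.
After event 1: Oscar has the ring.
After event 2: Mallory has the ring.
After event 3: Oscar has the ring.
After event 4: Mallory has the ring.
After event 5: Sybil has the ring.

Answer: Sybil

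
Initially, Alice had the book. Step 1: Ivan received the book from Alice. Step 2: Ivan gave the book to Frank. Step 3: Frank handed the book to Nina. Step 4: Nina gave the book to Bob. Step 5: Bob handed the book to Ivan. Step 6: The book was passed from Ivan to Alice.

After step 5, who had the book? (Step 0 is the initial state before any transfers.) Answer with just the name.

Answer: Ivan

Derivation:
Tracking the book holder through step 5:
After step 0 (start): Alice
After step 1: Ivan
After step 2: Frank
After step 3: Nina
After step 4: Bob
After step 5: Ivan

At step 5, the holder is Ivan.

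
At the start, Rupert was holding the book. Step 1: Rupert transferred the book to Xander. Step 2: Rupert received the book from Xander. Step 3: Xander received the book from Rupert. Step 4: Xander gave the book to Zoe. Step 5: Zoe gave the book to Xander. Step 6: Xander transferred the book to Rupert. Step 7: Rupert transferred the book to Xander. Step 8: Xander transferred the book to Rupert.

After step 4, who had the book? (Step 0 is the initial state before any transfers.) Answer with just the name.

Answer: Zoe

Derivation:
Tracking the book holder through step 4:
After step 0 (start): Rupert
After step 1: Xander
After step 2: Rupert
After step 3: Xander
After step 4: Zoe

At step 4, the holder is Zoe.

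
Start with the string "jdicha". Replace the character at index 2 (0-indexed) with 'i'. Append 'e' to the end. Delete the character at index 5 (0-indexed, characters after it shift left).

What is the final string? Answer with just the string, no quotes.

Answer: jdiche

Derivation:
Applying each edit step by step:
Start: "jdicha"
Op 1 (replace idx 2: 'i' -> 'i'): "jdicha" -> "jdicha"
Op 2 (append 'e'): "jdicha" -> "jdichae"
Op 3 (delete idx 5 = 'a'): "jdichae" -> "jdiche"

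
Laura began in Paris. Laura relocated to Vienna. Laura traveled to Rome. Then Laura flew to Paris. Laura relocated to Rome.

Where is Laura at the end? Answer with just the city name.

Tracking Laura's location:
Start: Laura is in Paris.
After move 1: Paris -> Vienna. Laura is in Vienna.
After move 2: Vienna -> Rome. Laura is in Rome.
After move 3: Rome -> Paris. Laura is in Paris.
After move 4: Paris -> Rome. Laura is in Rome.

Answer: Rome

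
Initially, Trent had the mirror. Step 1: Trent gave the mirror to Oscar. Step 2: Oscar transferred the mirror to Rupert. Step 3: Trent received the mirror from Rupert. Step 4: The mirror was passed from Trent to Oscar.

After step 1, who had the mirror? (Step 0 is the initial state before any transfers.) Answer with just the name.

Answer: Oscar

Derivation:
Tracking the mirror holder through step 1:
After step 0 (start): Trent
After step 1: Oscar

At step 1, the holder is Oscar.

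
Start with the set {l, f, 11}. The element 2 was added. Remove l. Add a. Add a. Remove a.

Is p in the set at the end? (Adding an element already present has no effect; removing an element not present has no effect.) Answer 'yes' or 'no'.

Tracking the set through each operation:
Start: {11, f, l}
Event 1 (add 2): added. Set: {11, 2, f, l}
Event 2 (remove l): removed. Set: {11, 2, f}
Event 3 (add a): added. Set: {11, 2, a, f}
Event 4 (add a): already present, no change. Set: {11, 2, a, f}
Event 5 (remove a): removed. Set: {11, 2, f}

Final set: {11, 2, f} (size 3)
p is NOT in the final set.

Answer: no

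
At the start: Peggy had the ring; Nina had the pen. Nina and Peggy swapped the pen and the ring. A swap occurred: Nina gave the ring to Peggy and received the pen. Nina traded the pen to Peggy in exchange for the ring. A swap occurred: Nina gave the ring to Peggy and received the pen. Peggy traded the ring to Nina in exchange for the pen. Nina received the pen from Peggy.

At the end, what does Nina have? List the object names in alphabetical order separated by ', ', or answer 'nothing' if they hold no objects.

Answer: pen, ring

Derivation:
Tracking all object holders:
Start: ring:Peggy, pen:Nina
Event 1 (swap pen<->ring: now pen:Peggy, ring:Nina). State: ring:Nina, pen:Peggy
Event 2 (swap ring<->pen: now ring:Peggy, pen:Nina). State: ring:Peggy, pen:Nina
Event 3 (swap pen<->ring: now pen:Peggy, ring:Nina). State: ring:Nina, pen:Peggy
Event 4 (swap ring<->pen: now ring:Peggy, pen:Nina). State: ring:Peggy, pen:Nina
Event 5 (swap ring<->pen: now ring:Nina, pen:Peggy). State: ring:Nina, pen:Peggy
Event 6 (give pen: Peggy -> Nina). State: ring:Nina, pen:Nina

Final state: ring:Nina, pen:Nina
Nina holds: pen, ring.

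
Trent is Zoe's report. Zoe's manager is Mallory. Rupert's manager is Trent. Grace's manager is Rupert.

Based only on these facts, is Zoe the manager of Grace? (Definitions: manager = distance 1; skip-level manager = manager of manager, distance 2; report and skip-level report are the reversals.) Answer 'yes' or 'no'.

Reconstructing the manager chain from the given facts:
  Mallory -> Zoe -> Trent -> Rupert -> Grace
(each arrow means 'manager of the next')
Positions in the chain (0 = top):
  position of Mallory: 0
  position of Zoe: 1
  position of Trent: 2
  position of Rupert: 3
  position of Grace: 4

Zoe is at position 1, Grace is at position 4; signed distance (j - i) = 3.
'manager' requires j - i = 1. Actual distance is 3, so the relation does NOT hold.

Answer: no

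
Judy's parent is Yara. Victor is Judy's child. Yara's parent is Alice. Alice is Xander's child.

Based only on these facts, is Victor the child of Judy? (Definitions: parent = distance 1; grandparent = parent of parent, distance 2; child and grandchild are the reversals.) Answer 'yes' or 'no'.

Reconstructing the parent chain from the given facts:
  Xander -> Alice -> Yara -> Judy -> Victor
(each arrow means 'parent of the next')
Positions in the chain (0 = top):
  position of Xander: 0
  position of Alice: 1
  position of Yara: 2
  position of Judy: 3
  position of Victor: 4

Victor is at position 4, Judy is at position 3; signed distance (j - i) = -1.
'child' requires j - i = -1. Actual distance is -1, so the relation HOLDS.

Answer: yes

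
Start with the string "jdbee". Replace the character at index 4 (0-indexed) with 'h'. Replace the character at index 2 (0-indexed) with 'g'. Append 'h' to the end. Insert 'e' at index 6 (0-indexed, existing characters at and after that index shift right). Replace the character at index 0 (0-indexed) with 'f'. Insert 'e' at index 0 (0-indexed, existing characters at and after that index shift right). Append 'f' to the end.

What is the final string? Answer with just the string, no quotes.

Applying each edit step by step:
Start: "jdbee"
Op 1 (replace idx 4: 'e' -> 'h'): "jdbee" -> "jdbeh"
Op 2 (replace idx 2: 'b' -> 'g'): "jdbeh" -> "jdgeh"
Op 3 (append 'h'): "jdgeh" -> "jdgehh"
Op 4 (insert 'e' at idx 6): "jdgehh" -> "jdgehhe"
Op 5 (replace idx 0: 'j' -> 'f'): "jdgehhe" -> "fdgehhe"
Op 6 (insert 'e' at idx 0): "fdgehhe" -> "efdgehhe"
Op 7 (append 'f'): "efdgehhe" -> "efdgehhef"

Answer: efdgehhef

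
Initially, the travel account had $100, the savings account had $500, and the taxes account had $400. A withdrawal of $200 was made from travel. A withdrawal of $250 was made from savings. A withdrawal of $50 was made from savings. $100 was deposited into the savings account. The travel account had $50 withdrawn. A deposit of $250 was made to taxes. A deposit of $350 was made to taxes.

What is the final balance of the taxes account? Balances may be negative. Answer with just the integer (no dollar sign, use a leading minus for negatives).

Tracking account balances step by step:
Start: travel=100, savings=500, taxes=400
Event 1 (withdraw 200 from travel): travel: 100 - 200 = -100. Balances: travel=-100, savings=500, taxes=400
Event 2 (withdraw 250 from savings): savings: 500 - 250 = 250. Balances: travel=-100, savings=250, taxes=400
Event 3 (withdraw 50 from savings): savings: 250 - 50 = 200. Balances: travel=-100, savings=200, taxes=400
Event 4 (deposit 100 to savings): savings: 200 + 100 = 300. Balances: travel=-100, savings=300, taxes=400
Event 5 (withdraw 50 from travel): travel: -100 - 50 = -150. Balances: travel=-150, savings=300, taxes=400
Event 6 (deposit 250 to taxes): taxes: 400 + 250 = 650. Balances: travel=-150, savings=300, taxes=650
Event 7 (deposit 350 to taxes): taxes: 650 + 350 = 1000. Balances: travel=-150, savings=300, taxes=1000

Final balance of taxes: 1000

Answer: 1000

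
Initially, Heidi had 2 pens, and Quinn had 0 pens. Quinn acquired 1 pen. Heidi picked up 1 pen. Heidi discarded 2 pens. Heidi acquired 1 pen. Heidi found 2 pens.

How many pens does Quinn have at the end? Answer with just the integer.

Tracking counts step by step:
Start: Heidi=2, Quinn=0
Event 1 (Quinn +1): Quinn: 0 -> 1. State: Heidi=2, Quinn=1
Event 2 (Heidi +1): Heidi: 2 -> 3. State: Heidi=3, Quinn=1
Event 3 (Heidi -2): Heidi: 3 -> 1. State: Heidi=1, Quinn=1
Event 4 (Heidi +1): Heidi: 1 -> 2. State: Heidi=2, Quinn=1
Event 5 (Heidi +2): Heidi: 2 -> 4. State: Heidi=4, Quinn=1

Quinn's final count: 1

Answer: 1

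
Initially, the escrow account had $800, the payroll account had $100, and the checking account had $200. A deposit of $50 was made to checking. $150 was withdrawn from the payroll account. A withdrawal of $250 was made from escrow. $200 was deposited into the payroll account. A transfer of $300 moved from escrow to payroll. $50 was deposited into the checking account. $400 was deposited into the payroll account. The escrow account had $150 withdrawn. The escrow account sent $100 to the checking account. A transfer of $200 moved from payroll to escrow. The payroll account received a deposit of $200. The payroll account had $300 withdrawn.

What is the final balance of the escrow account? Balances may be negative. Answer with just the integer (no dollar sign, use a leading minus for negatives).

Answer: 200

Derivation:
Tracking account balances step by step:
Start: escrow=800, payroll=100, checking=200
Event 1 (deposit 50 to checking): checking: 200 + 50 = 250. Balances: escrow=800, payroll=100, checking=250
Event 2 (withdraw 150 from payroll): payroll: 100 - 150 = -50. Balances: escrow=800, payroll=-50, checking=250
Event 3 (withdraw 250 from escrow): escrow: 800 - 250 = 550. Balances: escrow=550, payroll=-50, checking=250
Event 4 (deposit 200 to payroll): payroll: -50 + 200 = 150. Balances: escrow=550, payroll=150, checking=250
Event 5 (transfer 300 escrow -> payroll): escrow: 550 - 300 = 250, payroll: 150 + 300 = 450. Balances: escrow=250, payroll=450, checking=250
Event 6 (deposit 50 to checking): checking: 250 + 50 = 300. Balances: escrow=250, payroll=450, checking=300
Event 7 (deposit 400 to payroll): payroll: 450 + 400 = 850. Balances: escrow=250, payroll=850, checking=300
Event 8 (withdraw 150 from escrow): escrow: 250 - 150 = 100. Balances: escrow=100, payroll=850, checking=300
Event 9 (transfer 100 escrow -> checking): escrow: 100 - 100 = 0, checking: 300 + 100 = 400. Balances: escrow=0, payroll=850, checking=400
Event 10 (transfer 200 payroll -> escrow): payroll: 850 - 200 = 650, escrow: 0 + 200 = 200. Balances: escrow=200, payroll=650, checking=400
Event 11 (deposit 200 to payroll): payroll: 650 + 200 = 850. Balances: escrow=200, payroll=850, checking=400
Event 12 (withdraw 300 from payroll): payroll: 850 - 300 = 550. Balances: escrow=200, payroll=550, checking=400

Final balance of escrow: 200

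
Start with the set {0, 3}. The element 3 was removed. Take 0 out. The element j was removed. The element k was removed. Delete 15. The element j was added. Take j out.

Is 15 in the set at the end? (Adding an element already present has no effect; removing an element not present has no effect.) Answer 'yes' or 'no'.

Tracking the set through each operation:
Start: {0, 3}
Event 1 (remove 3): removed. Set: {0}
Event 2 (remove 0): removed. Set: {}
Event 3 (remove j): not present, no change. Set: {}
Event 4 (remove k): not present, no change. Set: {}
Event 5 (remove 15): not present, no change. Set: {}
Event 6 (add j): added. Set: {j}
Event 7 (remove j): removed. Set: {}

Final set: {} (size 0)
15 is NOT in the final set.

Answer: no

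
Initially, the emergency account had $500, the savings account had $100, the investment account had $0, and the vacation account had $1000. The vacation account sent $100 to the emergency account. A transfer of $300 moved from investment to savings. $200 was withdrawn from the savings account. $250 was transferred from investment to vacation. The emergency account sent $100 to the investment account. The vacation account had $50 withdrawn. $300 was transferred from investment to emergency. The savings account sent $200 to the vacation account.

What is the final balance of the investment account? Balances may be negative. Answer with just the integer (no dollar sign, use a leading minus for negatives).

Answer: -750

Derivation:
Tracking account balances step by step:
Start: emergency=500, savings=100, investment=0, vacation=1000
Event 1 (transfer 100 vacation -> emergency): vacation: 1000 - 100 = 900, emergency: 500 + 100 = 600. Balances: emergency=600, savings=100, investment=0, vacation=900
Event 2 (transfer 300 investment -> savings): investment: 0 - 300 = -300, savings: 100 + 300 = 400. Balances: emergency=600, savings=400, investment=-300, vacation=900
Event 3 (withdraw 200 from savings): savings: 400 - 200 = 200. Balances: emergency=600, savings=200, investment=-300, vacation=900
Event 4 (transfer 250 investment -> vacation): investment: -300 - 250 = -550, vacation: 900 + 250 = 1150. Balances: emergency=600, savings=200, investment=-550, vacation=1150
Event 5 (transfer 100 emergency -> investment): emergency: 600 - 100 = 500, investment: -550 + 100 = -450. Balances: emergency=500, savings=200, investment=-450, vacation=1150
Event 6 (withdraw 50 from vacation): vacation: 1150 - 50 = 1100. Balances: emergency=500, savings=200, investment=-450, vacation=1100
Event 7 (transfer 300 investment -> emergency): investment: -450 - 300 = -750, emergency: 500 + 300 = 800. Balances: emergency=800, savings=200, investment=-750, vacation=1100
Event 8 (transfer 200 savings -> vacation): savings: 200 - 200 = 0, vacation: 1100 + 200 = 1300. Balances: emergency=800, savings=0, investment=-750, vacation=1300

Final balance of investment: -750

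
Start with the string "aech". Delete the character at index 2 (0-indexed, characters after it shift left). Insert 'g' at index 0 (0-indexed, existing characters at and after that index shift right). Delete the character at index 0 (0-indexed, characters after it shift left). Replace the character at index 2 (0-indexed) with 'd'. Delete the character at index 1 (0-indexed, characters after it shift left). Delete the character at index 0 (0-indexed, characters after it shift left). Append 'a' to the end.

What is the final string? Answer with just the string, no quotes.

Answer: da

Derivation:
Applying each edit step by step:
Start: "aech"
Op 1 (delete idx 2 = 'c'): "aech" -> "aeh"
Op 2 (insert 'g' at idx 0): "aeh" -> "gaeh"
Op 3 (delete idx 0 = 'g'): "gaeh" -> "aeh"
Op 4 (replace idx 2: 'h' -> 'd'): "aeh" -> "aed"
Op 5 (delete idx 1 = 'e'): "aed" -> "ad"
Op 6 (delete idx 0 = 'a'): "ad" -> "d"
Op 7 (append 'a'): "d" -> "da"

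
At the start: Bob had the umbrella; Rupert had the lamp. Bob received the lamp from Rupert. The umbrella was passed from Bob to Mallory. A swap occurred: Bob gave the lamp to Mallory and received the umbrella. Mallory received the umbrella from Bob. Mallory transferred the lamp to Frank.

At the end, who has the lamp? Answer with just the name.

Tracking all object holders:
Start: umbrella:Bob, lamp:Rupert
Event 1 (give lamp: Rupert -> Bob). State: umbrella:Bob, lamp:Bob
Event 2 (give umbrella: Bob -> Mallory). State: umbrella:Mallory, lamp:Bob
Event 3 (swap lamp<->umbrella: now lamp:Mallory, umbrella:Bob). State: umbrella:Bob, lamp:Mallory
Event 4 (give umbrella: Bob -> Mallory). State: umbrella:Mallory, lamp:Mallory
Event 5 (give lamp: Mallory -> Frank). State: umbrella:Mallory, lamp:Frank

Final state: umbrella:Mallory, lamp:Frank
The lamp is held by Frank.

Answer: Frank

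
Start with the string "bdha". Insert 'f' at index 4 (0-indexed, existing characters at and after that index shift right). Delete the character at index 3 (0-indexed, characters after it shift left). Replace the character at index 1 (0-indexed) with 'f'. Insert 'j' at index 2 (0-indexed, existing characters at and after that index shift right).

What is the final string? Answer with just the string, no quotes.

Applying each edit step by step:
Start: "bdha"
Op 1 (insert 'f' at idx 4): "bdha" -> "bdhaf"
Op 2 (delete idx 3 = 'a'): "bdhaf" -> "bdhf"
Op 3 (replace idx 1: 'd' -> 'f'): "bdhf" -> "bfhf"
Op 4 (insert 'j' at idx 2): "bfhf" -> "bfjhf"

Answer: bfjhf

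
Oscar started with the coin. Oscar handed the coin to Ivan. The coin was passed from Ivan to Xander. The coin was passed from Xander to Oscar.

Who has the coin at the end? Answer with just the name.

Answer: Oscar

Derivation:
Tracking the coin through each event:
Start: Oscar has the coin.
After event 1: Ivan has the coin.
After event 2: Xander has the coin.
After event 3: Oscar has the coin.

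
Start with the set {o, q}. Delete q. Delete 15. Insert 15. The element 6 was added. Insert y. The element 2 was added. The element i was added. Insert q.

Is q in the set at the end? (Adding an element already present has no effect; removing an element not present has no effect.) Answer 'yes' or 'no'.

Answer: yes

Derivation:
Tracking the set through each operation:
Start: {o, q}
Event 1 (remove q): removed. Set: {o}
Event 2 (remove 15): not present, no change. Set: {o}
Event 3 (add 15): added. Set: {15, o}
Event 4 (add 6): added. Set: {15, 6, o}
Event 5 (add y): added. Set: {15, 6, o, y}
Event 6 (add 2): added. Set: {15, 2, 6, o, y}
Event 7 (add i): added. Set: {15, 2, 6, i, o, y}
Event 8 (add q): added. Set: {15, 2, 6, i, o, q, y}

Final set: {15, 2, 6, i, o, q, y} (size 7)
q is in the final set.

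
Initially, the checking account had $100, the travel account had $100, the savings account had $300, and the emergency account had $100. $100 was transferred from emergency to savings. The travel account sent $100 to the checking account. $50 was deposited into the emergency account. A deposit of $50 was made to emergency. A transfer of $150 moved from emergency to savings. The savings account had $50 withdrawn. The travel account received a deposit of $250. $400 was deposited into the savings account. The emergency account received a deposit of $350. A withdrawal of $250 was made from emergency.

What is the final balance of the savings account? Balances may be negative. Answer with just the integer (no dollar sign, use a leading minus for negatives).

Answer: 900

Derivation:
Tracking account balances step by step:
Start: checking=100, travel=100, savings=300, emergency=100
Event 1 (transfer 100 emergency -> savings): emergency: 100 - 100 = 0, savings: 300 + 100 = 400. Balances: checking=100, travel=100, savings=400, emergency=0
Event 2 (transfer 100 travel -> checking): travel: 100 - 100 = 0, checking: 100 + 100 = 200. Balances: checking=200, travel=0, savings=400, emergency=0
Event 3 (deposit 50 to emergency): emergency: 0 + 50 = 50. Balances: checking=200, travel=0, savings=400, emergency=50
Event 4 (deposit 50 to emergency): emergency: 50 + 50 = 100. Balances: checking=200, travel=0, savings=400, emergency=100
Event 5 (transfer 150 emergency -> savings): emergency: 100 - 150 = -50, savings: 400 + 150 = 550. Balances: checking=200, travel=0, savings=550, emergency=-50
Event 6 (withdraw 50 from savings): savings: 550 - 50 = 500. Balances: checking=200, travel=0, savings=500, emergency=-50
Event 7 (deposit 250 to travel): travel: 0 + 250 = 250. Balances: checking=200, travel=250, savings=500, emergency=-50
Event 8 (deposit 400 to savings): savings: 500 + 400 = 900. Balances: checking=200, travel=250, savings=900, emergency=-50
Event 9 (deposit 350 to emergency): emergency: -50 + 350 = 300. Balances: checking=200, travel=250, savings=900, emergency=300
Event 10 (withdraw 250 from emergency): emergency: 300 - 250 = 50. Balances: checking=200, travel=250, savings=900, emergency=50

Final balance of savings: 900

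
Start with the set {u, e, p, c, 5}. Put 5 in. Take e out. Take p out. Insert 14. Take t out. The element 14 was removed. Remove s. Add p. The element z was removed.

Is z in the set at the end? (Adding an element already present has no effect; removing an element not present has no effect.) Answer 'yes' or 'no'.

Tracking the set through each operation:
Start: {5, c, e, p, u}
Event 1 (add 5): already present, no change. Set: {5, c, e, p, u}
Event 2 (remove e): removed. Set: {5, c, p, u}
Event 3 (remove p): removed. Set: {5, c, u}
Event 4 (add 14): added. Set: {14, 5, c, u}
Event 5 (remove t): not present, no change. Set: {14, 5, c, u}
Event 6 (remove 14): removed. Set: {5, c, u}
Event 7 (remove s): not present, no change. Set: {5, c, u}
Event 8 (add p): added. Set: {5, c, p, u}
Event 9 (remove z): not present, no change. Set: {5, c, p, u}

Final set: {5, c, p, u} (size 4)
z is NOT in the final set.

Answer: no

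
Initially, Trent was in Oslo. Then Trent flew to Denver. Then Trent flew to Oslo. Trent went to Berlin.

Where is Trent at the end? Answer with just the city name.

Answer: Berlin

Derivation:
Tracking Trent's location:
Start: Trent is in Oslo.
After move 1: Oslo -> Denver. Trent is in Denver.
After move 2: Denver -> Oslo. Trent is in Oslo.
After move 3: Oslo -> Berlin. Trent is in Berlin.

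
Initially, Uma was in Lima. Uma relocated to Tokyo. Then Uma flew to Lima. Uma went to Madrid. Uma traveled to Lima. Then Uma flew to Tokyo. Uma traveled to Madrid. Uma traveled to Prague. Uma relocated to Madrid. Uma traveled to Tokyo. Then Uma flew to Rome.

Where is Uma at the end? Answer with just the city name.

Answer: Rome

Derivation:
Tracking Uma's location:
Start: Uma is in Lima.
After move 1: Lima -> Tokyo. Uma is in Tokyo.
After move 2: Tokyo -> Lima. Uma is in Lima.
After move 3: Lima -> Madrid. Uma is in Madrid.
After move 4: Madrid -> Lima. Uma is in Lima.
After move 5: Lima -> Tokyo. Uma is in Tokyo.
After move 6: Tokyo -> Madrid. Uma is in Madrid.
After move 7: Madrid -> Prague. Uma is in Prague.
After move 8: Prague -> Madrid. Uma is in Madrid.
After move 9: Madrid -> Tokyo. Uma is in Tokyo.
After move 10: Tokyo -> Rome. Uma is in Rome.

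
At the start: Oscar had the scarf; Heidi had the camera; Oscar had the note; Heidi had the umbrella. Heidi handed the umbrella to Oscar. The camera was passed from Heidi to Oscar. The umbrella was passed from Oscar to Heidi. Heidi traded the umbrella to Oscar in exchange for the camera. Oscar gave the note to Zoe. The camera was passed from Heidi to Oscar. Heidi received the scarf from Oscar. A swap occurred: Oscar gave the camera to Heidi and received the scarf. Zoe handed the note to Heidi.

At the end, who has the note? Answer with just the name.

Answer: Heidi

Derivation:
Tracking all object holders:
Start: scarf:Oscar, camera:Heidi, note:Oscar, umbrella:Heidi
Event 1 (give umbrella: Heidi -> Oscar). State: scarf:Oscar, camera:Heidi, note:Oscar, umbrella:Oscar
Event 2 (give camera: Heidi -> Oscar). State: scarf:Oscar, camera:Oscar, note:Oscar, umbrella:Oscar
Event 3 (give umbrella: Oscar -> Heidi). State: scarf:Oscar, camera:Oscar, note:Oscar, umbrella:Heidi
Event 4 (swap umbrella<->camera: now umbrella:Oscar, camera:Heidi). State: scarf:Oscar, camera:Heidi, note:Oscar, umbrella:Oscar
Event 5 (give note: Oscar -> Zoe). State: scarf:Oscar, camera:Heidi, note:Zoe, umbrella:Oscar
Event 6 (give camera: Heidi -> Oscar). State: scarf:Oscar, camera:Oscar, note:Zoe, umbrella:Oscar
Event 7 (give scarf: Oscar -> Heidi). State: scarf:Heidi, camera:Oscar, note:Zoe, umbrella:Oscar
Event 8 (swap camera<->scarf: now camera:Heidi, scarf:Oscar). State: scarf:Oscar, camera:Heidi, note:Zoe, umbrella:Oscar
Event 9 (give note: Zoe -> Heidi). State: scarf:Oscar, camera:Heidi, note:Heidi, umbrella:Oscar

Final state: scarf:Oscar, camera:Heidi, note:Heidi, umbrella:Oscar
The note is held by Heidi.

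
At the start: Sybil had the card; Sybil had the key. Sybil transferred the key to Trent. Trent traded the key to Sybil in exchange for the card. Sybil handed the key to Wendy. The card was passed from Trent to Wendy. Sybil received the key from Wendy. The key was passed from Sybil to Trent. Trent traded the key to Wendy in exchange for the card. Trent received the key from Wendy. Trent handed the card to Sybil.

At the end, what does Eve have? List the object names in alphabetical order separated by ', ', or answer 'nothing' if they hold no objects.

Tracking all object holders:
Start: card:Sybil, key:Sybil
Event 1 (give key: Sybil -> Trent). State: card:Sybil, key:Trent
Event 2 (swap key<->card: now key:Sybil, card:Trent). State: card:Trent, key:Sybil
Event 3 (give key: Sybil -> Wendy). State: card:Trent, key:Wendy
Event 4 (give card: Trent -> Wendy). State: card:Wendy, key:Wendy
Event 5 (give key: Wendy -> Sybil). State: card:Wendy, key:Sybil
Event 6 (give key: Sybil -> Trent). State: card:Wendy, key:Trent
Event 7 (swap key<->card: now key:Wendy, card:Trent). State: card:Trent, key:Wendy
Event 8 (give key: Wendy -> Trent). State: card:Trent, key:Trent
Event 9 (give card: Trent -> Sybil). State: card:Sybil, key:Trent

Final state: card:Sybil, key:Trent
Eve holds: (nothing).

Answer: nothing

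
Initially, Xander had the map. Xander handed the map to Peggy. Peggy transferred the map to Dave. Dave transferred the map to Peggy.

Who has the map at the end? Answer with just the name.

Answer: Peggy

Derivation:
Tracking the map through each event:
Start: Xander has the map.
After event 1: Peggy has the map.
After event 2: Dave has the map.
After event 3: Peggy has the map.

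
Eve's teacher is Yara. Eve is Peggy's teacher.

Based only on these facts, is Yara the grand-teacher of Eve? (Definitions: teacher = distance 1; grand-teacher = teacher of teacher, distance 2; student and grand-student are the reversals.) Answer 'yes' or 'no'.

Reconstructing the teacher chain from the given facts:
  Yara -> Eve -> Peggy
(each arrow means 'teacher of the next')
Positions in the chain (0 = top):
  position of Yara: 0
  position of Eve: 1
  position of Peggy: 2

Yara is at position 0, Eve is at position 1; signed distance (j - i) = 1.
'grand-teacher' requires j - i = 2. Actual distance is 1, so the relation does NOT hold.

Answer: no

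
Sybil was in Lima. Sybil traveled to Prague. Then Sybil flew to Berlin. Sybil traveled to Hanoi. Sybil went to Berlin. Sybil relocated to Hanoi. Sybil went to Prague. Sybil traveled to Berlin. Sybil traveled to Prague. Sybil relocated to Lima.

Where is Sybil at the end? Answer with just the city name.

Answer: Lima

Derivation:
Tracking Sybil's location:
Start: Sybil is in Lima.
After move 1: Lima -> Prague. Sybil is in Prague.
After move 2: Prague -> Berlin. Sybil is in Berlin.
After move 3: Berlin -> Hanoi. Sybil is in Hanoi.
After move 4: Hanoi -> Berlin. Sybil is in Berlin.
After move 5: Berlin -> Hanoi. Sybil is in Hanoi.
After move 6: Hanoi -> Prague. Sybil is in Prague.
After move 7: Prague -> Berlin. Sybil is in Berlin.
After move 8: Berlin -> Prague. Sybil is in Prague.
After move 9: Prague -> Lima. Sybil is in Lima.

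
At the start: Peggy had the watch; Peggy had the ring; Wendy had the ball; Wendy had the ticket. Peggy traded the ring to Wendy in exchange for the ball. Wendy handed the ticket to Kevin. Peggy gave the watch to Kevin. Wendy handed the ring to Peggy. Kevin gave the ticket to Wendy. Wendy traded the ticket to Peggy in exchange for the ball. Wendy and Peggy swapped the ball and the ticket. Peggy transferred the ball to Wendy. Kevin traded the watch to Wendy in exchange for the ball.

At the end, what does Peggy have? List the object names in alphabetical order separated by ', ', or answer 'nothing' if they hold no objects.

Tracking all object holders:
Start: watch:Peggy, ring:Peggy, ball:Wendy, ticket:Wendy
Event 1 (swap ring<->ball: now ring:Wendy, ball:Peggy). State: watch:Peggy, ring:Wendy, ball:Peggy, ticket:Wendy
Event 2 (give ticket: Wendy -> Kevin). State: watch:Peggy, ring:Wendy, ball:Peggy, ticket:Kevin
Event 3 (give watch: Peggy -> Kevin). State: watch:Kevin, ring:Wendy, ball:Peggy, ticket:Kevin
Event 4 (give ring: Wendy -> Peggy). State: watch:Kevin, ring:Peggy, ball:Peggy, ticket:Kevin
Event 5 (give ticket: Kevin -> Wendy). State: watch:Kevin, ring:Peggy, ball:Peggy, ticket:Wendy
Event 6 (swap ticket<->ball: now ticket:Peggy, ball:Wendy). State: watch:Kevin, ring:Peggy, ball:Wendy, ticket:Peggy
Event 7 (swap ball<->ticket: now ball:Peggy, ticket:Wendy). State: watch:Kevin, ring:Peggy, ball:Peggy, ticket:Wendy
Event 8 (give ball: Peggy -> Wendy). State: watch:Kevin, ring:Peggy, ball:Wendy, ticket:Wendy
Event 9 (swap watch<->ball: now watch:Wendy, ball:Kevin). State: watch:Wendy, ring:Peggy, ball:Kevin, ticket:Wendy

Final state: watch:Wendy, ring:Peggy, ball:Kevin, ticket:Wendy
Peggy holds: ring.

Answer: ring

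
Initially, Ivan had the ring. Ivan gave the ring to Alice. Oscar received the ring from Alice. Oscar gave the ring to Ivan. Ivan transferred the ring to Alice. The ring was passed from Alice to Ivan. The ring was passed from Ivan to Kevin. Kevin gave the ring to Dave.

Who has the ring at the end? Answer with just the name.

Tracking the ring through each event:
Start: Ivan has the ring.
After event 1: Alice has the ring.
After event 2: Oscar has the ring.
After event 3: Ivan has the ring.
After event 4: Alice has the ring.
After event 5: Ivan has the ring.
After event 6: Kevin has the ring.
After event 7: Dave has the ring.

Answer: Dave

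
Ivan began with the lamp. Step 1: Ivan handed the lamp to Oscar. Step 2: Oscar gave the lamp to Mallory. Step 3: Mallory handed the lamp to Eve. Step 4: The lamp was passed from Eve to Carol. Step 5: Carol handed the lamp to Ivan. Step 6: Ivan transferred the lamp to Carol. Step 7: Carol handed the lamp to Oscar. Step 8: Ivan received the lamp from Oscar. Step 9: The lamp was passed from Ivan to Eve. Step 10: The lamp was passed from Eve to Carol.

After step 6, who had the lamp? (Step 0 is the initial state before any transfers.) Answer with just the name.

Tracking the lamp holder through step 6:
After step 0 (start): Ivan
After step 1: Oscar
After step 2: Mallory
After step 3: Eve
After step 4: Carol
After step 5: Ivan
After step 6: Carol

At step 6, the holder is Carol.

Answer: Carol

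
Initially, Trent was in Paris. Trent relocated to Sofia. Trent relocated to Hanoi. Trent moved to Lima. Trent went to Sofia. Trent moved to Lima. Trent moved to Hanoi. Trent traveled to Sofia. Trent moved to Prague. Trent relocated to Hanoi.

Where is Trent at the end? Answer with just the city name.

Tracking Trent's location:
Start: Trent is in Paris.
After move 1: Paris -> Sofia. Trent is in Sofia.
After move 2: Sofia -> Hanoi. Trent is in Hanoi.
After move 3: Hanoi -> Lima. Trent is in Lima.
After move 4: Lima -> Sofia. Trent is in Sofia.
After move 5: Sofia -> Lima. Trent is in Lima.
After move 6: Lima -> Hanoi. Trent is in Hanoi.
After move 7: Hanoi -> Sofia. Trent is in Sofia.
After move 8: Sofia -> Prague. Trent is in Prague.
After move 9: Prague -> Hanoi. Trent is in Hanoi.

Answer: Hanoi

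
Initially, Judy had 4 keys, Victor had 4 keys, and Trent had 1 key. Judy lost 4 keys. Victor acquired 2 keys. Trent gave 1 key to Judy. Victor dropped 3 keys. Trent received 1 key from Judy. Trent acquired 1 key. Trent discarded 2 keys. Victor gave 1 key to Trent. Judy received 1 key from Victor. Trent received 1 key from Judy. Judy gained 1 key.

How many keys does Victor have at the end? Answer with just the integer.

Tracking counts step by step:
Start: Judy=4, Victor=4, Trent=1
Event 1 (Judy -4): Judy: 4 -> 0. State: Judy=0, Victor=4, Trent=1
Event 2 (Victor +2): Victor: 4 -> 6. State: Judy=0, Victor=6, Trent=1
Event 3 (Trent -> Judy, 1): Trent: 1 -> 0, Judy: 0 -> 1. State: Judy=1, Victor=6, Trent=0
Event 4 (Victor -3): Victor: 6 -> 3. State: Judy=1, Victor=3, Trent=0
Event 5 (Judy -> Trent, 1): Judy: 1 -> 0, Trent: 0 -> 1. State: Judy=0, Victor=3, Trent=1
Event 6 (Trent +1): Trent: 1 -> 2. State: Judy=0, Victor=3, Trent=2
Event 7 (Trent -2): Trent: 2 -> 0. State: Judy=0, Victor=3, Trent=0
Event 8 (Victor -> Trent, 1): Victor: 3 -> 2, Trent: 0 -> 1. State: Judy=0, Victor=2, Trent=1
Event 9 (Victor -> Judy, 1): Victor: 2 -> 1, Judy: 0 -> 1. State: Judy=1, Victor=1, Trent=1
Event 10 (Judy -> Trent, 1): Judy: 1 -> 0, Trent: 1 -> 2. State: Judy=0, Victor=1, Trent=2
Event 11 (Judy +1): Judy: 0 -> 1. State: Judy=1, Victor=1, Trent=2

Victor's final count: 1

Answer: 1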